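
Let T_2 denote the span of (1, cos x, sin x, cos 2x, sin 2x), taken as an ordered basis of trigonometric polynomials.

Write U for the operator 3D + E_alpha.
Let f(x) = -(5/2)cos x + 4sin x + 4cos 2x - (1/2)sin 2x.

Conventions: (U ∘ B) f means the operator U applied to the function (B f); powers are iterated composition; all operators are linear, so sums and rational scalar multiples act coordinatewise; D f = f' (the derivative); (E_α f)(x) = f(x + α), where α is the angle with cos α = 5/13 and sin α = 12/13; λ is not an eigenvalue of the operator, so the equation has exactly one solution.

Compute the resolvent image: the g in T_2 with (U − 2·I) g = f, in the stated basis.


the image equals g(x) = -(101/156)cos x - (47/52)sin x - (1261/8845)cos 2x + (9529/17690)sin 2x

write g with unknown coordinates in the stated basis and equate coefficients in (U − 2·I) g = f
solving from the highest basis element down gives g = -(101/156)cos x - (47/52)sin x - (1261/8845)cos 2x + (9529/17690)sin 2x
check: U g = -(148/39)cos x + (57/26)sin x + (32858/8845)cos 2x + (10213/17690)sin 2x
so U g − 2·g = -(5/2)cos x + 4sin x + 4cos 2x - (1/2)sin 2x = f ✓


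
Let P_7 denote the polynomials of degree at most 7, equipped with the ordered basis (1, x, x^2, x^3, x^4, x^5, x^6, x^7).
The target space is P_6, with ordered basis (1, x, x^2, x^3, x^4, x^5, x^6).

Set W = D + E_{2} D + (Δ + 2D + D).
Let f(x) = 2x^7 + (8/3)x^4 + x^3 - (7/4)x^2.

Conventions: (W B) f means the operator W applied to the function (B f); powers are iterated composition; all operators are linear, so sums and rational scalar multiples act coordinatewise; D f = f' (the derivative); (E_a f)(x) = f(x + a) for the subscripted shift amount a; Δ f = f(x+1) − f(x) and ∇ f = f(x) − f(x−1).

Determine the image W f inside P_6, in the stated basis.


D f = 14x^6 + (32/3)x^3 + 3x^2 - (7/2)x
D f = 14x^6 + (32/3)x^3 + 3x^2 - (7/2)x
E_{2} D f = 14x^6 + 168x^5 + 840x^4 + (6752/3)x^3 + 3427x^2 + (5649/2)x + 2959/3
Δ f = 14x^6 + 42x^5 + 70x^4 + (242/3)x^3 + 61x^2 + (145/6)x + 47/12
D f = 14x^6 + (32/3)x^3 + 3x^2 - (7/2)x
(2D) f = 28x^6 + (64/3)x^3 + 6x^2 - 7x
D f = 14x^6 + (32/3)x^3 + 3x^2 - (7/2)x
(Δ + 2D + D) f = 56x^6 + 42x^5 + 70x^4 + (338/3)x^3 + 70x^2 + (41/3)x + 47/12
(D + E_{2} D + (Δ + 2D + D)) f = 84x^6 + 210x^5 + 910x^4 + 2374x^3 + 3500x^2 + (8504/3)x + 3961/4

the result is g(x) = 84x^6 + 210x^5 + 910x^4 + 2374x^3 + 3500x^2 + (8504/3)x + 3961/4


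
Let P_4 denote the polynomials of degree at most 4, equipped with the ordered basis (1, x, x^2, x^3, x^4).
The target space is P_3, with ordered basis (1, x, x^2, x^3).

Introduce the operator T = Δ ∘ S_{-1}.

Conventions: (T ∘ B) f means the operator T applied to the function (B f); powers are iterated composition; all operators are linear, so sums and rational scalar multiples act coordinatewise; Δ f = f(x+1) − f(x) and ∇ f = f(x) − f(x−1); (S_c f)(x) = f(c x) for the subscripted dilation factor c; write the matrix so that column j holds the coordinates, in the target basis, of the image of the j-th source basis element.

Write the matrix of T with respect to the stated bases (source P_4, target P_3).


the matrix is [[0, -1, 1, -1, 1]; [0, 0, 2, -3, 4]; [0, 0, 0, -3, 6]; [0, 0, 0, 0, 4]] (rows listed top to bottom)

image of 1: 0
image of x: -1
image of x^2: 2x + 1
image of x^3: -3x^2 - 3x - 1
image of x^4: 4x^3 + 6x^2 + 4x + 1
each image's coordinates form column j of the matrix


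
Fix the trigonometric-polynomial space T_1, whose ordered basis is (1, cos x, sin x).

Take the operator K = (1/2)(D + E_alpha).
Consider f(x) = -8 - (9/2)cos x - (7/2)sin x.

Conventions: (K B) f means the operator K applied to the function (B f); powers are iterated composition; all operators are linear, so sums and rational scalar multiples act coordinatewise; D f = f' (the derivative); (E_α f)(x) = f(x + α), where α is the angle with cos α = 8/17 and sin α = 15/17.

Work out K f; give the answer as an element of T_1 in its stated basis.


D f = -(7/2)cos x + (9/2)sin x
E_alpha f = -8 - (177/34)cos x + (79/34)sin x
(D + E_alpha) f = -8 - (148/17)cos x + (116/17)sin x
((1/2)(D + E_alpha)) f = -4 - (74/17)cos x + (58/17)sin x

g(x) = -4 - (74/17)cos x + (58/17)sin x


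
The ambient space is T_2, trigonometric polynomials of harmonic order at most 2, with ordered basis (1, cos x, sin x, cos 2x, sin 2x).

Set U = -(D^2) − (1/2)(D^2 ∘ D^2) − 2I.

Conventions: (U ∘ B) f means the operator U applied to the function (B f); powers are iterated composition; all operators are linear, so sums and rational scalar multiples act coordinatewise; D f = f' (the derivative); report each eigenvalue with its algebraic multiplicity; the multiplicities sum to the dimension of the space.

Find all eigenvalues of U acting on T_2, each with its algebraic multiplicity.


λ = -6 (multiplicity 2), λ = -2 (multiplicity 1), λ = -3/2 (multiplicity 2)

image of 1: -2
image of cos x: -(3/2)cos x
image of sin x: -(3/2)sin x
image of cos 2x: -6cos 2x
image of sin 2x: -6sin 2x
the matrix is diagonal; its diagonal is (-2, -3/2, -3/2, -6, -6)
for a triangular matrix the eigenvalues are the diagonal entries, with algebraic multiplicity their repetition count


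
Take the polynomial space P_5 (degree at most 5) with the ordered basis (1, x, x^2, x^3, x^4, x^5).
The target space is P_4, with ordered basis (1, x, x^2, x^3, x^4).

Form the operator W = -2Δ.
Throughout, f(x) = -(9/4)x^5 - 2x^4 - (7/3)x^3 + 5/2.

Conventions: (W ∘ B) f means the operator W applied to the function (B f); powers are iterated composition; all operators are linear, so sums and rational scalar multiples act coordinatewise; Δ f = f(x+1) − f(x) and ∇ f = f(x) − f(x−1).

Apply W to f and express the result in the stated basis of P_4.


Δ f = -(45/4)x^4 - (61/2)x^3 - (83/2)x^2 - (105/4)x - 79/12
(-2Δ) f = (45/2)x^4 + 61x^3 + 83x^2 + (105/2)x + 79/6

the image equals g(x) = (45/2)x^4 + 61x^3 + 83x^2 + (105/2)x + 79/6


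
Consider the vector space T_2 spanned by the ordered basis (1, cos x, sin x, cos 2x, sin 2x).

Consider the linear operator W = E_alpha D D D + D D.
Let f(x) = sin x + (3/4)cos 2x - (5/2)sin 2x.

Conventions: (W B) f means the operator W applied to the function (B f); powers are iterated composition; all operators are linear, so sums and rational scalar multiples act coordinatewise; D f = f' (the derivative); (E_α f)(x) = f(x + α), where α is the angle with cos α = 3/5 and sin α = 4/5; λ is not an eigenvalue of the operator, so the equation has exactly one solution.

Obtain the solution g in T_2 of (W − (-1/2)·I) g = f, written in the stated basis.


write g with unknown coordinates in the stated basis and equate coefficients in (W − (-1/2)·I) g = f
solving from the highest basis element down gives g = (4/3)cos x + (2/3)sin x + (1747/4498)cos 2x - (877/2249)sin 2x
check: W g = -(2/3)cos x + (2/3)sin x + (1250/2249)cos 2x - (5184/2249)sin 2x
so W g − (-1/2)·g = sin x + (3/4)cos 2x - (5/2)sin 2x = f ✓

g(x) = (4/3)cos x + (2/3)sin x + (1747/4498)cos 2x - (877/2249)sin 2x


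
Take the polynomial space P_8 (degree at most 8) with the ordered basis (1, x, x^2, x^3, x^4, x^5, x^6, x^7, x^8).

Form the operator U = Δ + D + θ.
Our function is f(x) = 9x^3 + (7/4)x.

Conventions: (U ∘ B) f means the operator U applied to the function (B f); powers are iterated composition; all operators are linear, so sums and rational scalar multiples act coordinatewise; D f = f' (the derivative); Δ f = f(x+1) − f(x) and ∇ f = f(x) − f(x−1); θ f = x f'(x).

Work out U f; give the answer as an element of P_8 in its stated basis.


Δ f = 27x^2 + 27x + 43/4
D f = 27x^2 + 7/4
θ f = 27x^3 + (7/4)x
(Δ + D + θ) f = 27x^3 + 54x^2 + (115/4)x + 25/2

the result is g(x) = 27x^3 + 54x^2 + (115/4)x + 25/2


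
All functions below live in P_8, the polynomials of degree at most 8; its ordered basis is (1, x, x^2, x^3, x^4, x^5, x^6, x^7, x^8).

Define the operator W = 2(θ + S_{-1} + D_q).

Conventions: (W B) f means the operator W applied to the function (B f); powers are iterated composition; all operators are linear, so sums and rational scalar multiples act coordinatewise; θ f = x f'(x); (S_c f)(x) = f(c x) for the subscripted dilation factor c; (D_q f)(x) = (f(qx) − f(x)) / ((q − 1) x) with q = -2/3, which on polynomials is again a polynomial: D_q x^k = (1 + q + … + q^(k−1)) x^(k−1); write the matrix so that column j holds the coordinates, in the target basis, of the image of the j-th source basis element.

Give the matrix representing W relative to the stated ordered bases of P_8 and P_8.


the matrix is [[2, 2, 0, 0, 0, 0, 0, 0, 0]; [0, 0, 2/3, 0, 0, 0, 0, 0, 0]; [0, 0, 6, 14/9, 0, 0, 0, 0, 0]; [0, 0, 0, 4, 26/27, 0, 0, 0, 0]; [0, 0, 0, 0, 10, 110/81, 0, 0, 0]; [0, 0, 0, 0, 0, 8, 266/243, 0, 0]; [0, 0, 0, 0, 0, 0, 14, 926/729, 0]; [0, 0, 0, 0, 0, 0, 0, 12, 2522/2187]; [0, 0, 0, 0, 0, 0, 0, 0, 18]] (rows listed top to bottom)

image of 1: 2
image of x: 2
image of x^2: 6x^2 + (2/3)x
image of x^3: 4x^3 + (14/9)x^2
image of x^4: 10x^4 + (26/27)x^3
image of x^5: 8x^5 + (110/81)x^4
image of x^6: 14x^6 + (266/243)x^5
image of x^7: 12x^7 + (926/729)x^6
image of x^8: 18x^8 + (2522/2187)x^7
each image's coordinates form column j of the matrix


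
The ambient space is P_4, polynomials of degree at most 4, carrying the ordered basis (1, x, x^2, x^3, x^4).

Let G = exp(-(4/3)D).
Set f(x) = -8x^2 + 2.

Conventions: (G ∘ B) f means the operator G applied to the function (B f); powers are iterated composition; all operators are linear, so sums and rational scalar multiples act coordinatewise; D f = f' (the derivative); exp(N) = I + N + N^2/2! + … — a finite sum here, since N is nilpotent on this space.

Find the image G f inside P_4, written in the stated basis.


the image equals g(x) = -8x^2 + (64/3)x - 110/9

order-1 term: (64/3)x
order-2 term: -128/9
the series for exp(-(4/3)D) f terminates at order 2
exp(-(4/3)D) f = -8x^2 + (64/3)x - 110/9


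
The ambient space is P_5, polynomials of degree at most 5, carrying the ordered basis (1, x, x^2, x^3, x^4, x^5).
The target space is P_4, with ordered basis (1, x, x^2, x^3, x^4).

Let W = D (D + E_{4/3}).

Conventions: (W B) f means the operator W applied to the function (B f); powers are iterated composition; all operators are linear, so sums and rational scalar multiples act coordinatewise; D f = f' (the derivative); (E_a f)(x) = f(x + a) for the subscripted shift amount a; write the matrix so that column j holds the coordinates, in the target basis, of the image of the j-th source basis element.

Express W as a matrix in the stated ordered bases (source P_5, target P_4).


the matrix is [[0, 1, 14/3, 16/3, 256/27, 1280/81]; [0, 0, 2, 14, 64/3, 1280/27]; [0, 0, 0, 3, 28, 160/3]; [0, 0, 0, 0, 4, 140/3]; [0, 0, 0, 0, 0, 5]] (rows listed top to bottom)

image of 1: 0
image of x: 1
image of x^2: 2x + 14/3
image of x^3: 3x^2 + 14x + 16/3
image of x^4: 4x^3 + 28x^2 + (64/3)x + 256/27
image of x^5: 5x^4 + (140/3)x^3 + (160/3)x^2 + (1280/27)x + 1280/81
each image's coordinates form column j of the matrix


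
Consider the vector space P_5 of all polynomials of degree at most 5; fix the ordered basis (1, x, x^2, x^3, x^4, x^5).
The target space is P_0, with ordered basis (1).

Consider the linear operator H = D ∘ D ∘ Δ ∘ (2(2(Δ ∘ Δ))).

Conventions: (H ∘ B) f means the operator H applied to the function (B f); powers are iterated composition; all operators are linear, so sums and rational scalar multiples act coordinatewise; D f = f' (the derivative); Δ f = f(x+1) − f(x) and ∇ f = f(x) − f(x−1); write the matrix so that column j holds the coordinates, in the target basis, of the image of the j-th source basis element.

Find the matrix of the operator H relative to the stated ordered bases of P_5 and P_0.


image of 1: 0
image of x: 0
image of x^2: 0
image of x^3: 0
image of x^4: 0
image of x^5: 480
each image's coordinates form column j of the matrix

the matrix is [[0, 0, 0, 0, 0, 480]] (rows listed top to bottom)


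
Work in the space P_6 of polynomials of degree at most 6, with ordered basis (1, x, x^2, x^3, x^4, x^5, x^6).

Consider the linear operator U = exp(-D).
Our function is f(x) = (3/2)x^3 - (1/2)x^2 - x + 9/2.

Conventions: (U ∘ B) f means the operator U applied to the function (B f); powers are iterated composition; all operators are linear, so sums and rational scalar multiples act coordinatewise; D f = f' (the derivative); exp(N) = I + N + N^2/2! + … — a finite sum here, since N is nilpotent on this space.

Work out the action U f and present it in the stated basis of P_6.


g(x) = (3/2)x^3 - 5x^2 + (9/2)x + 7/2

order-1 term: -(9/2)x^2 + x + 1
order-2 term: (9/2)x - 1/2
order-3 term: -3/2
the series for exp(-D) f terminates at order 3
exp(-D) f = (3/2)x^3 - 5x^2 + (9/2)x + 7/2


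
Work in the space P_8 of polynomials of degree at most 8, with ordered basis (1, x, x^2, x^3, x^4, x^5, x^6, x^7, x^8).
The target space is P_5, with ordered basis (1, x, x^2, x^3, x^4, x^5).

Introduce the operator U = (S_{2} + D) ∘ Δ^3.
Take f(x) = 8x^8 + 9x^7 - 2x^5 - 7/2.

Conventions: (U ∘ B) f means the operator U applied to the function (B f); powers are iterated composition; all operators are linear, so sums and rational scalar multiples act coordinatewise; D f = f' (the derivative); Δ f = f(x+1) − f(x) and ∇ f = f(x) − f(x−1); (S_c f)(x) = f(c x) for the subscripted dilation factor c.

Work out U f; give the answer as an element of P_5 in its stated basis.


Δ f = 64x^7 + 287x^6 + 637x^5 + 865x^4 + 743x^3 + 393x^2 + 117x + 15
Δ Δ f = 448x^6 + 3066x^5 + 9730x^4 + 17810x^3 + 19438x^2 + 11830x + 3106
Δ Δ Δ f = 2688x^5 + 22050x^4 + 78540x^3 + 149190x^2 + 149244x + 62322
S_{2} Δ^3 f = 86016x^5 + 352800x^4 + 628320x^3 + 596760x^2 + 298488x + 62322
D Δ^3 f = 13440x^4 + 88200x^3 + 235620x^2 + 298380x + 149244
(S_{2} + D) Δ^3 f = 86016x^5 + 366240x^4 + 716520x^3 + 832380x^2 + 596868x + 211566

the image equals g(x) = 86016x^5 + 366240x^4 + 716520x^3 + 832380x^2 + 596868x + 211566


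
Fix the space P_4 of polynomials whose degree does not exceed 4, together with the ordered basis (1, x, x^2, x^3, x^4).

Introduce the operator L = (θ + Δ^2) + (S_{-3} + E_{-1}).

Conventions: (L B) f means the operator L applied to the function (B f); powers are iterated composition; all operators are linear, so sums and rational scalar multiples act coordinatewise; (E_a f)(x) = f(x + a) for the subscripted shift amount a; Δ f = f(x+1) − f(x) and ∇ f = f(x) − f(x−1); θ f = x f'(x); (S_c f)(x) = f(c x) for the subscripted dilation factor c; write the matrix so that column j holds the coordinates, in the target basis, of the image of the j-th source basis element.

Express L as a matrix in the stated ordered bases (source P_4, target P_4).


image of 1: 2
image of x: -x - 1
image of x^2: 12x^2 - 2x + 3
image of x^3: -23x^3 - 3x^2 + 9x + 5
image of x^4: 86x^4 - 4x^3 + 18x^2 + 20x + 15
each image's coordinates form column j of the matrix

the matrix is [[2, -1, 3, 5, 15]; [0, -1, -2, 9, 20]; [0, 0, 12, -3, 18]; [0, 0, 0, -23, -4]; [0, 0, 0, 0, 86]] (rows listed top to bottom)


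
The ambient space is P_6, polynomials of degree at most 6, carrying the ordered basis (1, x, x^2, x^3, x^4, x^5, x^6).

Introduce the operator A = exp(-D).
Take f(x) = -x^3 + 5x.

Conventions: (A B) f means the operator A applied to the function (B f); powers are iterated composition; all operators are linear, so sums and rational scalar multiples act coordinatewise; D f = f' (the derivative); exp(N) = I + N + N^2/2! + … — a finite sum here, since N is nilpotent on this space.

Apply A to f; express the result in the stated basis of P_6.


the image equals g(x) = -x^3 + 3x^2 + 2x - 4

order-1 term: 3x^2 - 5
order-2 term: -3x
order-3 term: 1
the series for exp(-D) f terminates at order 3
exp(-D) f = -x^3 + 3x^2 + 2x - 4


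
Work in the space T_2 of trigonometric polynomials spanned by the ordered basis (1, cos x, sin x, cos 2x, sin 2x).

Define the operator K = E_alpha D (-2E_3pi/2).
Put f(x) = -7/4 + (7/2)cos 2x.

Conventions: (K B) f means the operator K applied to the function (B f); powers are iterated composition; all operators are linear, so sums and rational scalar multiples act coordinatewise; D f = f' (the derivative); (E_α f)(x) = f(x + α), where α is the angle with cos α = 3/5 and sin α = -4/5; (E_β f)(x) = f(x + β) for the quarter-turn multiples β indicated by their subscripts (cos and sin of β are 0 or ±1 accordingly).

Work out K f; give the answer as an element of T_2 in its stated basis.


the result is g(x) = (336/25)cos 2x + (98/25)sin 2x

E_3pi/2 f = -7/4 - (7/2)cos 2x
(-2E_3pi/2) f = 7/2 + 7cos 2x
D (-2E_3pi/2) f = -14sin 2x
E_alpha (D (-2E_3pi/2)) f = (336/25)cos 2x + (98/25)sin 2x


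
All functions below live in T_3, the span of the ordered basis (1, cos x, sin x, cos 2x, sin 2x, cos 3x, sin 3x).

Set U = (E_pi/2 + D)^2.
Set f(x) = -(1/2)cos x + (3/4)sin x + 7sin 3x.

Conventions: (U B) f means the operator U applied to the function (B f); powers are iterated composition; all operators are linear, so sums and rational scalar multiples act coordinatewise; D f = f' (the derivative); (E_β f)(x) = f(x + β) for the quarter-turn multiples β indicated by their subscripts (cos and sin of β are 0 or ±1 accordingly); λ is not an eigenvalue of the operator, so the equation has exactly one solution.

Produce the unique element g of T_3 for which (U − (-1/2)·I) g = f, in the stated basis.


the image equals g(x) = (1/7)cos x - (3/14)sin x - 2sin 3x

write g with unknown coordinates in the stated basis and equate coefficients in (U − (-1/2)·I) g = f
solving from the highest basis element down gives g = (1/7)cos x - (3/14)sin x - 2sin 3x
check: U g = -(4/7)cos x + (6/7)sin x + 8sin 3x
so U g − (-1/2)·g = -(1/2)cos x + (3/4)sin x + 7sin 3x = f ✓


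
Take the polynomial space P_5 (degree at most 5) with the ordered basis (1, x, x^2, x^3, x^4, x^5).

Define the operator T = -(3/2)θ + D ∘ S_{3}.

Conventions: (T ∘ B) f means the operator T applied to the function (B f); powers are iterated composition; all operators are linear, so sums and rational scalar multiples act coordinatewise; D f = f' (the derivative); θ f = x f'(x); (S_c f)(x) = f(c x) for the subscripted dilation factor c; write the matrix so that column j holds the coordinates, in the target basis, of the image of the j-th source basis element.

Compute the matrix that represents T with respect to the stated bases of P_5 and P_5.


image of 1: 0
image of x: -(3/2)x + 3
image of x^2: -3x^2 + 18x
image of x^3: -(9/2)x^3 + 81x^2
image of x^4: -6x^4 + 324x^3
image of x^5: -(15/2)x^5 + 1215x^4
each image's coordinates form column j of the matrix

the matrix is [[0, 3, 0, 0, 0, 0]; [0, -3/2, 18, 0, 0, 0]; [0, 0, -3, 81, 0, 0]; [0, 0, 0, -9/2, 324, 0]; [0, 0, 0, 0, -6, 1215]; [0, 0, 0, 0, 0, -15/2]] (rows listed top to bottom)


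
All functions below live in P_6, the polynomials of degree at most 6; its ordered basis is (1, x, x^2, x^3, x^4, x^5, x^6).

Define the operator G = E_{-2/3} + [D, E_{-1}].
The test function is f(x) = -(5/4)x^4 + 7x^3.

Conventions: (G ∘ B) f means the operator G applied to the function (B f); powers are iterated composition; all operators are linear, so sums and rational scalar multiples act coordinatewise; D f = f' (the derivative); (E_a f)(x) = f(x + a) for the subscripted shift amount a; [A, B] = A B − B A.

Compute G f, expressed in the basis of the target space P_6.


g(x) = -(5/4)x^4 + (31/3)x^3 - (52/3)x^2 + (292/27)x - 188/81

E_{-2/3} f = -(5/4)x^4 + (31/3)x^3 - (52/3)x^2 + (292/27)x - 188/81
E_{-1} f = -(5/4)x^4 + 12x^3 - (57/2)x^2 + 26x - 33/4
D E_{-1} f = -5x^3 + 36x^2 - 57x + 26
D f = -5x^3 + 21x^2
E_{-1} D f = -5x^3 + 36x^2 - 57x + 26
[D, E_{-1}] f = 0
(E_{-2/3} + [D, E_{-1}]) f = -(5/4)x^4 + (31/3)x^3 - (52/3)x^2 + (292/27)x - 188/81


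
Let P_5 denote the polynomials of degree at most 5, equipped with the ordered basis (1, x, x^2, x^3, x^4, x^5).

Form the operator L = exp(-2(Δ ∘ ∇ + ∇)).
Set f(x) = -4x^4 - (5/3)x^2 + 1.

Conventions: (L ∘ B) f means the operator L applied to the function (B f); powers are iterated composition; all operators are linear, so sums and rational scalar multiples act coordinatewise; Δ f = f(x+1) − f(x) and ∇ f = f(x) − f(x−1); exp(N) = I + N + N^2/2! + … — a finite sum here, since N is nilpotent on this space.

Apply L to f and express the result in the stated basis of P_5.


g(x) = -4x^4 + 32x^3 - (149/3)x^2 - (76/3)x + 65/3

order-1 term: 32x^3 + 48x^2 + (116/3)x + 34/3
order-2 term: -96x^2 - 192x - 356/3
order-3 term: 128x + 192
order-4 term: -64
the series for exp(-2(Δ ∘ ∇ + ∇)) f terminates at order 4
exp(-2(Δ ∘ ∇ + ∇)) f = -4x^4 + 32x^3 - (149/3)x^2 - (76/3)x + 65/3


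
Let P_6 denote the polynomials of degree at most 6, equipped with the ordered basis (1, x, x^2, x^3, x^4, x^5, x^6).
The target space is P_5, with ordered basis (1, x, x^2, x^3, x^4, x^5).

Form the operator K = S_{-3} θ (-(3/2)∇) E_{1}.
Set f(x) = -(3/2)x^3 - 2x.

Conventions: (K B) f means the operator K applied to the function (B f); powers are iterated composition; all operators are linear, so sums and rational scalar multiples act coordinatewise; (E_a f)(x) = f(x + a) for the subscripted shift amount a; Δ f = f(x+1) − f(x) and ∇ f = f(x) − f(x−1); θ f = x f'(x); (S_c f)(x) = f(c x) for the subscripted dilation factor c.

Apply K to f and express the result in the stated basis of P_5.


E_{1} f = -(3/2)x^3 - (9/2)x^2 - (13/2)x - 7/2
∇ E_{1} f = -(9/2)x^2 - (9/2)x - 7/2
(-(3/2)∇) E_{1} f = (27/4)x^2 + (27/4)x + 21/4
θ (-(3/2)∇) E_{1} f = (27/2)x^2 + (27/4)x
S_{-3} θ (-(3/2)∇) E_{1} f = (243/2)x^2 - (81/4)x

the image equals g(x) = (243/2)x^2 - (81/4)x


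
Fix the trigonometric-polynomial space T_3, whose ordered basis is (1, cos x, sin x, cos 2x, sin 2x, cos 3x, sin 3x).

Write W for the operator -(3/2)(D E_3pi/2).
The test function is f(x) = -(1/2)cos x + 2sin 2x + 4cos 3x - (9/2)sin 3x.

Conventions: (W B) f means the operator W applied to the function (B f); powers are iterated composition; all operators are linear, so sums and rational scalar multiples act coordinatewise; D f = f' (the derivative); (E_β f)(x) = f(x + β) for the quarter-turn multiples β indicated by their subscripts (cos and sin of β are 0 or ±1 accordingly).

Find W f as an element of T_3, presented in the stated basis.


g(x) = (3/4)cos x + 6cos 2x + 18cos 3x - (81/4)sin 3x

E_3pi/2 f = -(1/2)sin x - 2sin 2x - (9/2)cos 3x - 4sin 3x
D E_3pi/2 f = -(1/2)cos x - 4cos 2x - 12cos 3x + (27/2)sin 3x
(-(3/2)(D E_3pi/2)) f = (3/4)cos x + 6cos 2x + 18cos 3x - (81/4)sin 3x


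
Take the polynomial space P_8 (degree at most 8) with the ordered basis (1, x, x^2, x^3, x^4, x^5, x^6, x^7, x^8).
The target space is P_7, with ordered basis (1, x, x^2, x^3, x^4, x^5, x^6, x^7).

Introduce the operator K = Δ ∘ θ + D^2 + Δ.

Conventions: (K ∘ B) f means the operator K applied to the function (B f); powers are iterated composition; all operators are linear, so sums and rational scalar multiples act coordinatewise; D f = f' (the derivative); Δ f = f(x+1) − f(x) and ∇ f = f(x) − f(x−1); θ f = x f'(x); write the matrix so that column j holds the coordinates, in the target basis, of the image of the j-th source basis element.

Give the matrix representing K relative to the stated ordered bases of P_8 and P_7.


the matrix is [[0, 2, 5, 4, 5, 6, 7, 8, 9]; [0, 0, 6, 18, 20, 30, 42, 56, 72]; [0, 0, 0, 12, 42, 60, 105, 168, 252]; [0, 0, 0, 0, 20, 80, 140, 280, 504]; [0, 0, 0, 0, 0, 30, 135, 280, 630]; [0, 0, 0, 0, 0, 0, 42, 210, 504]; [0, 0, 0, 0, 0, 0, 0, 56, 308]; [0, 0, 0, 0, 0, 0, 0, 0, 72]] (rows listed top to bottom)

image of 1: 0
image of x: 2
image of x^2: 6x + 5
image of x^3: 12x^2 + 18x + 4
image of x^4: 20x^3 + 42x^2 + 20x + 5
image of x^5: 30x^4 + 80x^3 + 60x^2 + 30x + 6
image of x^6: 42x^5 + 135x^4 + 140x^3 + 105x^2 + 42x + 7
image of x^7: 56x^6 + 210x^5 + 280x^4 + 280x^3 + 168x^2 + 56x + 8
image of x^8: 72x^7 + 308x^6 + 504x^5 + 630x^4 + 504x^3 + 252x^2 + 72x + 9
each image's coordinates form column j of the matrix


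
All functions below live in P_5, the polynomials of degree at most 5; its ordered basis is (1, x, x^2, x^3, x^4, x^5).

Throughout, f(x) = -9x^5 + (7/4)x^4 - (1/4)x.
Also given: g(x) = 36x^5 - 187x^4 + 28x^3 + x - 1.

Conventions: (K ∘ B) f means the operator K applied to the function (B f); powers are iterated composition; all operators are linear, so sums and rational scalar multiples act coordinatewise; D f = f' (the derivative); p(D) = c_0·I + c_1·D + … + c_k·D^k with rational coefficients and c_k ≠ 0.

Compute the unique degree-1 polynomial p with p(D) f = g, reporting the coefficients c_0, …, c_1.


D^0 f = -9x^5 + (7/4)x^4 - (1/4)x
D^1 f = -45x^4 + 7x^3 - 1/4
matching coefficients of g against c_0 f + c_1 Df + … from the top degree down determines the c_i
solution: c_0 = -4, c_1 = 4

p(D) = -4·I + 4·D, i.e. c_0 = -4, c_1 = 4


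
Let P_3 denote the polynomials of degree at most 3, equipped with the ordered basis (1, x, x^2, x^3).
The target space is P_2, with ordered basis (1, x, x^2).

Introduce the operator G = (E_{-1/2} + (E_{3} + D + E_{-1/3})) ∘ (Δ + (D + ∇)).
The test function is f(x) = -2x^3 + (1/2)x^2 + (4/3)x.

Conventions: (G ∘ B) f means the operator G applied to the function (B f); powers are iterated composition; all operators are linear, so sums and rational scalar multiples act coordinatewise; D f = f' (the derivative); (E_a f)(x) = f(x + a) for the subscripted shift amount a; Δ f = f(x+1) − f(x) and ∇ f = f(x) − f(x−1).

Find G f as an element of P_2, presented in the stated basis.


the result is g(x) = -54x^2 - 105x - 159

Δ f = -6x^2 - 5x - 1/6
D f = -6x^2 + x + 4/3
∇ f = -6x^2 + 7x - 7/6
(D + ∇) f = -12x^2 + 8x + 1/6
(Δ + (D + ∇)) f = -18x^2 + 3x
E_{-1/2} (Δ + (D + ∇)) f = -18x^2 + 21x - 6
E_{3} (Δ + (D + ∇)) f = -18x^2 - 105x - 153
D (Δ + (D + ∇)) f = -36x + 3
E_{-1/3} (Δ + (D + ∇)) f = -18x^2 + 15x - 3
(E_{3} + D + E_{-1/3}) (Δ + (D + ∇)) f = -36x^2 - 126x - 153
(E_{-1/2} + (E_{3} + D + E_{-1/3})) (Δ + (D + ∇)) f = -54x^2 - 105x - 159


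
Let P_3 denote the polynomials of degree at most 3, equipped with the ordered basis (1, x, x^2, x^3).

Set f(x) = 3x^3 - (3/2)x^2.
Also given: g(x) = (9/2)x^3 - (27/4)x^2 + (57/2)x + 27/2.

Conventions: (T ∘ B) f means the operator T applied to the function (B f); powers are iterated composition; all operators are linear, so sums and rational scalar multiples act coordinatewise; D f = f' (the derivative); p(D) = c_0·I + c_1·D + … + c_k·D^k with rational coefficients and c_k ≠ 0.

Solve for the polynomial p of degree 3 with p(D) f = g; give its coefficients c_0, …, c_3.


D^0 f = 3x^3 - (3/2)x^2
D^1 f = 9x^2 - 3x
D^2 f = 18x - 3
D^3 f = 18
matching coefficients of g against c_0 f + c_1 Df + … from the top degree down determines the c_i
solution: c_0 = 3/2, c_1 = -1/2, c_2 = 3/2, c_3 = 1

c_0 = 3/2, c_1 = -1/2, c_2 = 3/2, c_3 = 1


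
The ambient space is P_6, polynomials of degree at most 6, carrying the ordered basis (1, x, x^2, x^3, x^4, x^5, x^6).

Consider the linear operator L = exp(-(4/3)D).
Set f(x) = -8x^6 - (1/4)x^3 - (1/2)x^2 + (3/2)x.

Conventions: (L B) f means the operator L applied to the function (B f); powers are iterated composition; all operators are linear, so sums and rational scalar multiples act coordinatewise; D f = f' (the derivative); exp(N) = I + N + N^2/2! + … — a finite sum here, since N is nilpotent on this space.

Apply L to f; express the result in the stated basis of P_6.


order-1 term: 64x^5 + x^2 + (4/3)x - 2
order-2 term: -(640/3)x^4 - (4/3)x - 8/9
order-3 term: (10240/27)x^3 + 16/27
order-4 term: -(10240/27)x^2
order-5 term: (16384/81)x
order-6 term: -32768/729
the series for exp(-(4/3)D) f terminates at order 6
exp(-(4/3)D) f = -8x^6 + 64x^5 - (640/3)x^4 + (40933/108)x^3 - (20453/54)x^2 + (33011/162)x - 34442/729

the image equals g(x) = -8x^6 + 64x^5 - (640/3)x^4 + (40933/108)x^3 - (20453/54)x^2 + (33011/162)x - 34442/729


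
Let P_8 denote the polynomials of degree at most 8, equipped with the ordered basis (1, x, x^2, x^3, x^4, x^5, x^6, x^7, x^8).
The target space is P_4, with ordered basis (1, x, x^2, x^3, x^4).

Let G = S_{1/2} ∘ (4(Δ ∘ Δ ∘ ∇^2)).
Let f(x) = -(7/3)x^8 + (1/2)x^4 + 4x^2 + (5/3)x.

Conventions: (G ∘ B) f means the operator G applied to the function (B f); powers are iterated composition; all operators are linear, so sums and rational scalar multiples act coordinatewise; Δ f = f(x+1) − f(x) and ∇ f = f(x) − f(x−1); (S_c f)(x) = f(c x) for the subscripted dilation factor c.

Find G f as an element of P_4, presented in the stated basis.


g(x) = -980x^4 - 7840x^2 - 4656

∇ f = -(56/3)x^7 + (196/3)x^6 - (392/3)x^5 + (490/3)x^4 - (386/3)x^3 + (187/3)x^2 - (26/3)x - 1/2
∇ ∇ f = -(392/3)x^6 + 784x^5 - (6860/3)x^4 + 3920x^3 - (12134/3)x^2 + 2340x - 1733/3
Δ ∇^2 f = -784x^5 + 1960x^4 - 3920x^3 + 3920x^2 - 2340x + 582
Δ Δ ∇^2 f = -3920x^4 - 7840x^2 - 1164
(4(Δ ∘ Δ ∘ ∇^2)) f = -15680x^4 - 31360x^2 - 4656
S_{1/2} (4(Δ ∘ Δ ∘ ∇^2)) f = -980x^4 - 7840x^2 - 4656


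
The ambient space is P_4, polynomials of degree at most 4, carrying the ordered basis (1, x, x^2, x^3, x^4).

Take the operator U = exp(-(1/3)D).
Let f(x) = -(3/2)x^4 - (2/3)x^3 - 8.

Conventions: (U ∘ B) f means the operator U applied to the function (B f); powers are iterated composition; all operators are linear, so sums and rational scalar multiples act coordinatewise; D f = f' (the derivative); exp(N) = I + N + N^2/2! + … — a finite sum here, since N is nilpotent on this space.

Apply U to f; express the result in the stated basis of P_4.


the image equals g(x) = -(3/2)x^4 + (4/3)x^3 - (1/3)x^2 - 1295/162

order-1 term: 2x^3 + (2/3)x^2
order-2 term: -x^2 - (2/9)x
order-3 term: (2/9)x + 2/81
order-4 term: -1/54
the series for exp(-(1/3)D) f terminates at order 4
exp(-(1/3)D) f = -(3/2)x^4 + (4/3)x^3 - (1/3)x^2 - 1295/162


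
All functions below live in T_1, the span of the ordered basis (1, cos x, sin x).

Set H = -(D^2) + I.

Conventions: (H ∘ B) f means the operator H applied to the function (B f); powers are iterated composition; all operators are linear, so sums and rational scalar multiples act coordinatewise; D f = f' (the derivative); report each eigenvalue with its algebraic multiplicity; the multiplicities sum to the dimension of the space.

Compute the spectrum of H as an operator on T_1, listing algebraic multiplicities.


λ = 1 (multiplicity 1), λ = 2 (multiplicity 2)

image of 1: 1
image of cos x: 2cos x
image of sin x: 2sin x
the matrix is diagonal; its diagonal is (1, 2, 2)
for a triangular matrix the eigenvalues are the diagonal entries, with algebraic multiplicity their repetition count


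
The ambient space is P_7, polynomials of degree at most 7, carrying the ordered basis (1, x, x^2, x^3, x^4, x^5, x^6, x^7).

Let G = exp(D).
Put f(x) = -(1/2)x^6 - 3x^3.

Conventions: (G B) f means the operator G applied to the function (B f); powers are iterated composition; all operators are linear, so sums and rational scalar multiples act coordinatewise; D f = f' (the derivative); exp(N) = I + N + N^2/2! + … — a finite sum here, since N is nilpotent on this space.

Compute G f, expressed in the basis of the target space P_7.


the result is g(x) = -(1/2)x^6 - 3x^5 - (15/2)x^4 - 13x^3 - (33/2)x^2 - 12x - 7/2

order-1 term: -3x^5 - 9x^2
order-2 term: -(15/2)x^4 - 9x
order-3 term: -10x^3 - 3
order-4 term: -(15/2)x^2
order-5 term: -3x
order-6 term: -1/2
the series for exp(D) f terminates at order 6
exp(D) f = -(1/2)x^6 - 3x^5 - (15/2)x^4 - 13x^3 - (33/2)x^2 - 12x - 7/2


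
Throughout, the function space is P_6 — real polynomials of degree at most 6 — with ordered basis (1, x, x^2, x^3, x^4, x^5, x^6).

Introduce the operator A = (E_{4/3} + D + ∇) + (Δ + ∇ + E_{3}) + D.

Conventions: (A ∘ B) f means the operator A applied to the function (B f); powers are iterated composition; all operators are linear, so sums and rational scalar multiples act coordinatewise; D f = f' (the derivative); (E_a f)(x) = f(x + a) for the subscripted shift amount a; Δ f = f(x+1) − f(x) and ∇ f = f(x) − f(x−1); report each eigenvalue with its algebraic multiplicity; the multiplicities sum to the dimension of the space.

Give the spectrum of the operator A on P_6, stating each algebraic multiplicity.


λ = 2 (multiplicity 7)

image of 1: 2
image of x: 2x + 28/3
image of x^2: 2x^2 + (56/3)x + 88/9
image of x^3: 2x^3 + 28x^2 + (88/3)x + 874/27
image of x^4: 2x^4 + (112/3)x^3 + (176/3)x^2 + (3496/27)x + 6736/81
image of x^5: 2x^5 + (140/3)x^4 + (880/9)x^3 + (8740/27)x^2 + (33680/81)x + 60802/243
image of x^6: 2x^6 + 56x^5 + (440/3)x^4 + (17480/27)x^3 + (33680/27)x^2 + (121604/81)x + 534808/729
the matrix is upper triangular; its diagonal is (2, 2, 2, 2, 2, 2, 2)
for a triangular matrix the eigenvalues are the diagonal entries, with algebraic multiplicity their repetition count


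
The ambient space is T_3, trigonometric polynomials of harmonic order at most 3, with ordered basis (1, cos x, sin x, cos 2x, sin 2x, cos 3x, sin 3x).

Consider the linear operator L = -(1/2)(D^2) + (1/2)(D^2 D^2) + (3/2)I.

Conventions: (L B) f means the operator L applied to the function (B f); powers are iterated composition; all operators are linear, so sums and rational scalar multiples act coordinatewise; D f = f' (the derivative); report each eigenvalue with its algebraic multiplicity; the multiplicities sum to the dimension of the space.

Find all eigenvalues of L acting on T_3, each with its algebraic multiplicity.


image of 1: 3/2
image of cos x: (5/2)cos x
image of sin x: (5/2)sin x
image of cos 2x: (23/2)cos 2x
image of sin 2x: (23/2)sin 2x
image of cos 3x: (93/2)cos 3x
image of sin 3x: (93/2)sin 3x
the matrix is diagonal; its diagonal is (3/2, 5/2, 5/2, 23/2, 23/2, 93/2, 93/2)
for a triangular matrix the eigenvalues are the diagonal entries, with algebraic multiplicity their repetition count

λ = 3/2 (multiplicity 1), λ = 5/2 (multiplicity 2), λ = 23/2 (multiplicity 2), λ = 93/2 (multiplicity 2)


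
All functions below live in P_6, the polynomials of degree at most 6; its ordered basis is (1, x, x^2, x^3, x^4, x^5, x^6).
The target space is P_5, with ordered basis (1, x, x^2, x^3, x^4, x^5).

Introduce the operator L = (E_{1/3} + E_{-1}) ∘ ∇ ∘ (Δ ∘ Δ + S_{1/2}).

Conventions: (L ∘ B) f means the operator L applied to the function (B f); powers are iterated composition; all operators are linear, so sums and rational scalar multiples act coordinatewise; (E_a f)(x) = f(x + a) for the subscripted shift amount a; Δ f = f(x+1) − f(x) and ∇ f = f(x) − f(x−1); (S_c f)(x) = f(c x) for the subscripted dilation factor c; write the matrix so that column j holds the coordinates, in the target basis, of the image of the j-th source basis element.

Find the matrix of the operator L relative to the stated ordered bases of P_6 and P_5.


the matrix is [[0, 1, -5/6, 155/12, 1523/216, 113581/1296, 216325/2592]; [0, 0, 1, -5/4, 299/6, 16255/432, 225901/432]; [0, 0, 0, 3/4, -5/4, 2935/24, 33535/288]; [0, 0, 0, 0, 1/2, -25/24, 5815/24]; [0, 0, 0, 0, 0, 5/16, -25/32]; [0, 0, 0, 0, 0, 0, 3/16]] (rows listed top to bottom)

image of 1: 0
image of x: 1
image of x^2: x - 5/6
image of x^3: (3/4)x^2 - (5/4)x + 155/12
image of x^4: (1/2)x^3 - (5/4)x^2 + (299/6)x + 1523/216
image of x^5: (5/16)x^4 - (25/24)x^3 + (2935/24)x^2 + (16255/432)x + 113581/1296
image of x^6: (3/16)x^5 - (25/32)x^4 + (5815/24)x^3 + (33535/288)x^2 + (225901/432)x + 216325/2592
each image's coordinates form column j of the matrix


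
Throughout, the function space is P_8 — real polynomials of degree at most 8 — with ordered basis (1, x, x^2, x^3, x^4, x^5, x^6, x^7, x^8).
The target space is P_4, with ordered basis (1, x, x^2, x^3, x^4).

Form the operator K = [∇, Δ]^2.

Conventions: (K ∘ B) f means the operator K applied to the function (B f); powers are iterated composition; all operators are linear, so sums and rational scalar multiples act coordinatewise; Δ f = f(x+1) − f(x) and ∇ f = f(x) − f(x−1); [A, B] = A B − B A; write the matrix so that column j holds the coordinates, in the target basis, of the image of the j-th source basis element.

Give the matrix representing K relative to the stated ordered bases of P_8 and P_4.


image of 1: 0
image of x: 0
image of x^2: 0
image of x^3: 0
image of x^4: 0
image of x^5: 0
image of x^6: 0
image of x^7: 0
image of x^8: 0
each image's coordinates form column j of the matrix

the matrix is [[0, 0, 0, 0, 0, 0, 0, 0, 0]; [0, 0, 0, 0, 0, 0, 0, 0, 0]; [0, 0, 0, 0, 0, 0, 0, 0, 0]; [0, 0, 0, 0, 0, 0, 0, 0, 0]; [0, 0, 0, 0, 0, 0, 0, 0, 0]] (rows listed top to bottom)


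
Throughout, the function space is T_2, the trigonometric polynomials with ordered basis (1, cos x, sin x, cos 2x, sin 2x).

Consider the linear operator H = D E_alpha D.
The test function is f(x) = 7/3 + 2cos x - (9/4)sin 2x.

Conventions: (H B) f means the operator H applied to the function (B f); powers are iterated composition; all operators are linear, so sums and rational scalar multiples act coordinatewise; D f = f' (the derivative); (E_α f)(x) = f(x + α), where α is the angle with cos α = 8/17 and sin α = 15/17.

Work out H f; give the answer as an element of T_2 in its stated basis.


the image equals g(x) = -(16/17)cos x + (30/17)sin x + (2160/289)cos 2x - (1449/289)sin 2x

D f = -2sin x - (9/2)cos 2x
E_alpha D f = -(30/17)cos x - (16/17)sin x + (1449/578)cos 2x + (1080/289)sin 2x
D E_alpha D f = -(16/17)cos x + (30/17)sin x + (2160/289)cos 2x - (1449/289)sin 2x


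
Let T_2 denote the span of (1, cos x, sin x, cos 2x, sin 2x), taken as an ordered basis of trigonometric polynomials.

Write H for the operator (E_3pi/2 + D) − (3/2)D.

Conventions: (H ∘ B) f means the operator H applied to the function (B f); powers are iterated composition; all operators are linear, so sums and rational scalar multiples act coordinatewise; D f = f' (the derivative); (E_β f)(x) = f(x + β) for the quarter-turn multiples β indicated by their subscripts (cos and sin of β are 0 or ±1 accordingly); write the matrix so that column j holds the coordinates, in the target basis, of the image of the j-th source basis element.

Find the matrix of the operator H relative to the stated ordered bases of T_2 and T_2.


the matrix is [[1, 0, 0, 0, 0]; [0, 0, -3/2, 0, 0]; [0, 3/2, 0, 0, 0]; [0, 0, 0, -1, -1]; [0, 0, 0, 1, -1]] (rows listed top to bottom)

image of 1: 1
image of cos x: (3/2)sin x
image of sin x: -(3/2)cos x
image of cos 2x: -cos 2x + sin 2x
image of sin 2x: -cos 2x - sin 2x
each image's coordinates form column j of the matrix


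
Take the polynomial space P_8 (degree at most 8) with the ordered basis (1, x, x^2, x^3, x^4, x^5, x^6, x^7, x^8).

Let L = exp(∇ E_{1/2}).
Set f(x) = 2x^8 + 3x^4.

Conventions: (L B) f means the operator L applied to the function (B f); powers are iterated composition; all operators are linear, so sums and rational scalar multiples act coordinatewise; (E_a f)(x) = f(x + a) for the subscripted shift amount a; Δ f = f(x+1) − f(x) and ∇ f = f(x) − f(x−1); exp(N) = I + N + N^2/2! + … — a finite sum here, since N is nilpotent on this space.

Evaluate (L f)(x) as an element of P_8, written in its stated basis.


order-1 term: 16x^7 + 28x^5 + 19x^3 + (13/4)x
order-2 term: 56x^6 + 140x^4 + 74x^2 + 5
order-3 term: 112x^5 + 280x^3 + 103x
order-4 term: 140x^4 + 280x^2 + 45
order-5 term: 112x^3 + 140x
order-6 term: 56x^2 + 28
order-7 term: 16x
order-8 term: 2
the series for exp(∇ E_{1/2}) f terminates at order 8
exp(∇ E_{1/2}) f = 2x^8 + 16x^7 + 56x^6 + 140x^5 + 283x^4 + 411x^3 + 410x^2 + (1049/4)x + 80

g(x) = 2x^8 + 16x^7 + 56x^6 + 140x^5 + 283x^4 + 411x^3 + 410x^2 + (1049/4)x + 80


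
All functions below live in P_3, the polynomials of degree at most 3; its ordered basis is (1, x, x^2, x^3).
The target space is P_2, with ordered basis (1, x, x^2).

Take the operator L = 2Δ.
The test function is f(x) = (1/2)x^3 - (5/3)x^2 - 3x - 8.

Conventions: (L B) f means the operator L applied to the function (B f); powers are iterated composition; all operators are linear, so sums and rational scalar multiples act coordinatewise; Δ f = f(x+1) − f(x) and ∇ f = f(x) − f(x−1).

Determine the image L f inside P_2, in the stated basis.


Δ f = (3/2)x^2 - (11/6)x - 25/6
(2Δ) f = 3x^2 - (11/3)x - 25/3

the image equals g(x) = 3x^2 - (11/3)x - 25/3
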